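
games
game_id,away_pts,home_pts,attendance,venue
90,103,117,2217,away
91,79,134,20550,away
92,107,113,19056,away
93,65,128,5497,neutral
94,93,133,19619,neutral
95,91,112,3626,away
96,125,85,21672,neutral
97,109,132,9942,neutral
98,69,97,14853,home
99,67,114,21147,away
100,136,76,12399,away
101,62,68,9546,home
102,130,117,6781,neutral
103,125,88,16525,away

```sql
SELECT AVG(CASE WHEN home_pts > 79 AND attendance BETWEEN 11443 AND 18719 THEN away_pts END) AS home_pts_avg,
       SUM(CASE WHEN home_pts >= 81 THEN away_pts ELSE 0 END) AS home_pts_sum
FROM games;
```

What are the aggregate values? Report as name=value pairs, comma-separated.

[home_pts_avg: home_pts > 79 AND attendance BETWEEN 11443 AND 18719]
game_id=90: ✗
game_id=91: ✗
game_id=92: ✗
game_id=93: ✗
game_id=94: ✗
game_id=95: ✗
game_id=96: ✗
game_id=97: ✗
game_id=98: ✓ → 69
game_id=99: ✗
game_id=100: ✗
game_id=101: ✗
game_id=102: ✗
game_id=103: ✓ → 125
home_pts_avg = (69 + 125) / 2 = 97
—
[home_pts_sum: home_pts >= 81]
game_id=90: ✓ → 103
game_id=91: ✓ → 79
game_id=92: ✓ → 107
game_id=93: ✓ → 65
game_id=94: ✓ → 93
game_id=95: ✓ → 91
game_id=96: ✓ → 125
game_id=97: ✓ → 109
game_id=98: ✓ → 69
game_id=99: ✓ → 67
game_id=100: ✗
game_id=101: ✗
game_id=102: ✓ → 130
game_id=103: ✓ → 125
home_pts_sum = 103 + 79 + 107 + 65 + 93 + 91 + 125 + 109 + 69 + 67 + 130 + 125 = 1163

home_pts_avg=97, home_pts_sum=1163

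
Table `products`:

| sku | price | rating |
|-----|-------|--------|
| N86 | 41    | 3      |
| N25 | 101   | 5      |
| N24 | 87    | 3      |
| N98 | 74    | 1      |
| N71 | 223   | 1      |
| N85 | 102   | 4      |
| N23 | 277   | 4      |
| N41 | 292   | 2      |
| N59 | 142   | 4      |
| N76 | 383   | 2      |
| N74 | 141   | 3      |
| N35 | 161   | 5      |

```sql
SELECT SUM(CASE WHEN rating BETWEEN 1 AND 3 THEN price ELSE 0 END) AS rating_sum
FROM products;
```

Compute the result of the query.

1241

sku=N86: ✓ → 41
sku=N25: ✗
sku=N24: ✓ → 87
sku=N98: ✓ → 74
sku=N71: ✓ → 223
sku=N85: ✗
sku=N23: ✗
sku=N41: ✓ → 292
sku=N59: ✗
sku=N76: ✓ → 383
sku=N74: ✓ → 141
sku=N35: ✗
rating_sum = 41 + 87 + 74 + 223 + 292 + 383 + 141 = 1241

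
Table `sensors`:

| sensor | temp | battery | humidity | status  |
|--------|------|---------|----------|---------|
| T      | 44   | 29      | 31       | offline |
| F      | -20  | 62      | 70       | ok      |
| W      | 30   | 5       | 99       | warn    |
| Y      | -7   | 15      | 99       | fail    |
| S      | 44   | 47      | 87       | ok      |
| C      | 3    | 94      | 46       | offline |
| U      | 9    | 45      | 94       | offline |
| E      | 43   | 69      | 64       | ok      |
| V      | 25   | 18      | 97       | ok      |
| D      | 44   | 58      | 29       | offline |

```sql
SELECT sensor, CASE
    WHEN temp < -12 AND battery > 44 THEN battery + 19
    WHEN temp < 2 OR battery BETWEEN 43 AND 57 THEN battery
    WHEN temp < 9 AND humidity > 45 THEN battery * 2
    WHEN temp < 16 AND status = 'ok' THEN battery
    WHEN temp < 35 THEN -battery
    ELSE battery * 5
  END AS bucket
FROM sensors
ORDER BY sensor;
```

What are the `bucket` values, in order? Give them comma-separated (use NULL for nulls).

sensor=C: temp < 9 AND humidity > 45 → 188
sensor=D: ELSE → 290
sensor=E: ELSE → 345
sensor=F: temp < -12 AND battery > 44 → 81
sensor=S: temp < 2 OR battery BETWEEN 43 AND 57 → 47
sensor=T: ELSE → 145
sensor=U: temp < 2 OR battery BETWEEN 43 AND 57 → 45
sensor=V: temp < 35 → -18
sensor=W: temp < 35 → -5
sensor=Y: temp < 2 OR battery BETWEEN 43 AND 57 → 15

188, 290, 345, 81, 47, 145, 45, -18, -5, 15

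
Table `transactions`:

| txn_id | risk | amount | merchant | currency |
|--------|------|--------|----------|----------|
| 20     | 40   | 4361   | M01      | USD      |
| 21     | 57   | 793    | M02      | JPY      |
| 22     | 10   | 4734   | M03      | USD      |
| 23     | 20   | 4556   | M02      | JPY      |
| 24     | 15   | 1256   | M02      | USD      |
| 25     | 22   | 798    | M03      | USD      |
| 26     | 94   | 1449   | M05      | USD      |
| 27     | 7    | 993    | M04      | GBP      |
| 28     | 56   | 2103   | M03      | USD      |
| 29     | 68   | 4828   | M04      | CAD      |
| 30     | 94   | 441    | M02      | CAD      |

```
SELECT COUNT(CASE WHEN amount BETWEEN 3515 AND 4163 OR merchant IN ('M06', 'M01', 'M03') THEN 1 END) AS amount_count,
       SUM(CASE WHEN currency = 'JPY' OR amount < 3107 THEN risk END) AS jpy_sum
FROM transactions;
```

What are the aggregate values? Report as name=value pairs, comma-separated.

amount_count=4, jpy_sum=365

[amount_count: amount BETWEEN 3515 AND 4163 OR merchant IN ('M06', 'M01', 'M03')]
txn_id=20: ✓ → 1
txn_id=21: ✗
txn_id=22: ✓ → 1
txn_id=23: ✗
txn_id=24: ✗
txn_id=25: ✓ → 1
txn_id=26: ✗
txn_id=27: ✗
txn_id=28: ✓ → 1
txn_id=29: ✗
txn_id=30: ✗
amount_count = COUNT(1, 1, 1, 1) = 4
—
[jpy_sum: currency = 'JPY' OR amount < 3107]
txn_id=20: ✗
txn_id=21: ✓ → 57
txn_id=22: ✗
txn_id=23: ✓ → 20
txn_id=24: ✓ → 15
txn_id=25: ✓ → 22
txn_id=26: ✓ → 94
txn_id=27: ✓ → 7
txn_id=28: ✓ → 56
txn_id=29: ✗
txn_id=30: ✓ → 94
jpy_sum = 57 + 20 + 15 + 22 + 94 + 7 + 56 + 94 = 365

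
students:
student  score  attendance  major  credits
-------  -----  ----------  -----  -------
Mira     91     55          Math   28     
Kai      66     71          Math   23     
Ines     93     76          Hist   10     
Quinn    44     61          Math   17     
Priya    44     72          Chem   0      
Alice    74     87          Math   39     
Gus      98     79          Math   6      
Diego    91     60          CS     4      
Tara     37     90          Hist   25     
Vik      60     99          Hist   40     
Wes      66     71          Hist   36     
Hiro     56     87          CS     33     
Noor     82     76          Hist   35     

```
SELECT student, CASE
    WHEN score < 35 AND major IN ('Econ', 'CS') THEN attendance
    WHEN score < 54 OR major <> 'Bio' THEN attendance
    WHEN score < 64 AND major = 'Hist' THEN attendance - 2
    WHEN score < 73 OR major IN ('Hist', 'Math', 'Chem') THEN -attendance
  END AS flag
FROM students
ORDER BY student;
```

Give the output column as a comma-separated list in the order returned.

student=Alice: score < 54 OR major <> 'Bio' → 87
student=Diego: score < 54 OR major <> 'Bio' → 60
student=Gus: score < 54 OR major <> 'Bio' → 79
student=Hiro: score < 54 OR major <> 'Bio' → 87
student=Ines: score < 54 OR major <> 'Bio' → 76
student=Kai: score < 54 OR major <> 'Bio' → 71
student=Mira: score < 54 OR major <> 'Bio' → 55
student=Noor: score < 54 OR major <> 'Bio' → 76
student=Priya: score < 54 OR major <> 'Bio' → 72
student=Quinn: score < 54 OR major <> 'Bio' → 61
student=Tara: score < 54 OR major <> 'Bio' → 90
student=Vik: score < 54 OR major <> 'Bio' → 99
student=Wes: score < 54 OR major <> 'Bio' → 71

87, 60, 79, 87, 76, 71, 55, 76, 72, 61, 90, 99, 71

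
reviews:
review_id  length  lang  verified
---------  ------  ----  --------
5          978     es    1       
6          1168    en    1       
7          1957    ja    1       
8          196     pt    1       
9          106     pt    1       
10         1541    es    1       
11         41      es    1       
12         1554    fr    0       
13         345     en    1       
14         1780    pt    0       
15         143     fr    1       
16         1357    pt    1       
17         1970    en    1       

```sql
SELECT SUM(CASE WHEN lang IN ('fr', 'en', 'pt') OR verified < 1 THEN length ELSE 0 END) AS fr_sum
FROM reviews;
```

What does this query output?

review_id=5: ✗
review_id=6: ✓ → 1168
review_id=7: ✗
review_id=8: ✓ → 196
review_id=9: ✓ → 106
review_id=10: ✗
review_id=11: ✗
review_id=12: ✓ → 1554
review_id=13: ✓ → 345
review_id=14: ✓ → 1780
review_id=15: ✓ → 143
review_id=16: ✓ → 1357
review_id=17: ✓ → 1970
fr_sum = 1168 + 196 + 106 + 1554 + 345 + 1780 + 143 + 1357 + 1970 = 8619

8619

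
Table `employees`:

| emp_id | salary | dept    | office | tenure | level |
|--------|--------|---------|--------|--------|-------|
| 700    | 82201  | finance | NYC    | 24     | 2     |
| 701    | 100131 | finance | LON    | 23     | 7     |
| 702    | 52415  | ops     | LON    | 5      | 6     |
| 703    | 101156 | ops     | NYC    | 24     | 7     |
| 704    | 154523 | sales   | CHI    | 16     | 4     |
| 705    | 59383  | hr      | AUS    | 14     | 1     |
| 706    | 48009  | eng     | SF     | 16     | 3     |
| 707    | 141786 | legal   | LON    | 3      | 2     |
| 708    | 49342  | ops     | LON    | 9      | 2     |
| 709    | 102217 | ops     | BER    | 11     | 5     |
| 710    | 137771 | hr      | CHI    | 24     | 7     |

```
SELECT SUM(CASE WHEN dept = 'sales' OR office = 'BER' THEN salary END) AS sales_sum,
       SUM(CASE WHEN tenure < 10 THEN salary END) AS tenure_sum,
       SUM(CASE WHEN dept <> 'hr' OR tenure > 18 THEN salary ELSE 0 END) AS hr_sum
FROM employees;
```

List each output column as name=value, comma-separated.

[sales_sum: dept = 'sales' OR office = 'BER']
emp_id=700: ✗
emp_id=701: ✗
emp_id=702: ✗
emp_id=703: ✗
emp_id=704: ✓ → 154523
emp_id=705: ✗
emp_id=706: ✗
emp_id=707: ✗
emp_id=708: ✗
emp_id=709: ✓ → 102217
emp_id=710: ✗
sales_sum = 154523 + 102217 = 256740
—
[tenure_sum: tenure < 10]
emp_id=700: ✗
emp_id=701: ✗
emp_id=702: ✓ → 52415
emp_id=703: ✗
emp_id=704: ✗
emp_id=705: ✗
emp_id=706: ✗
emp_id=707: ✓ → 141786
emp_id=708: ✓ → 49342
emp_id=709: ✗
emp_id=710: ✗
tenure_sum = 52415 + 141786 + 49342 = 243543
—
[hr_sum: dept <> 'hr' OR tenure > 18]
emp_id=700: ✓ → 82201
emp_id=701: ✓ → 100131
emp_id=702: ✓ → 52415
emp_id=703: ✓ → 101156
emp_id=704: ✓ → 154523
emp_id=705: ✗
emp_id=706: ✓ → 48009
emp_id=707: ✓ → 141786
emp_id=708: ✓ → 49342
emp_id=709: ✓ → 102217
emp_id=710: ✓ → 137771
hr_sum = 82201 + 100131 + 52415 + 101156 + 154523 + 48009 + 141786 + 49342 + 102217 + 137771 = 969551

sales_sum=256740, tenure_sum=243543, hr_sum=969551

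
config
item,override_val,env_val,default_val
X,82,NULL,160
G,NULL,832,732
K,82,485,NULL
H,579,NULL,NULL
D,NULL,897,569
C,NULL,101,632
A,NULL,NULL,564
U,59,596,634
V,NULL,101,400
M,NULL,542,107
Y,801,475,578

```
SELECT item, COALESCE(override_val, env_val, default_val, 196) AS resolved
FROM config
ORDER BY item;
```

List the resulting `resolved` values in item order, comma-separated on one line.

item=A: override_val=NULL, env_val=NULL, default_val=564 → 564
item=C: override_val=NULL, env_val=101 → 101
item=D: override_val=NULL, env_val=897 → 897
item=G: override_val=NULL, env_val=832 → 832
item=H: override_val=579 → 579
item=K: override_val=82 → 82
item=M: override_val=NULL, env_val=542 → 542
item=U: override_val=59 → 59
item=V: override_val=NULL, env_val=101 → 101
item=X: override_val=82 → 82
item=Y: override_val=801 → 801

564, 101, 897, 832, 579, 82, 542, 59, 101, 82, 801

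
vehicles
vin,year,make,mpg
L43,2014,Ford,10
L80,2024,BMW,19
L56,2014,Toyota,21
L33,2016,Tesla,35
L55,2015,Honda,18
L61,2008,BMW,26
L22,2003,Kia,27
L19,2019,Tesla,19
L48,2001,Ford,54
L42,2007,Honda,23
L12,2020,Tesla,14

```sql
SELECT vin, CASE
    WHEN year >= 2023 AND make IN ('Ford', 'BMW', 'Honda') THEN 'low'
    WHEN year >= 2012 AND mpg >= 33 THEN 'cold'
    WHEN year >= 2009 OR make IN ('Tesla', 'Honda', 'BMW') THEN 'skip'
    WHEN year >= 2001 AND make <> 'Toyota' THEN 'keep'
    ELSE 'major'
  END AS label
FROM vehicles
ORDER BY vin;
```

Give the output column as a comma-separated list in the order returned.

skip, skip, keep, cold, skip, skip, keep, skip, skip, skip, low

vin=L12: year >= 2009 OR make IN ('Tesla', 'Honda', 'BMW') → skip
vin=L19: year >= 2009 OR make IN ('Tesla', 'Honda', 'BMW') → skip
vin=L22: year >= 2001 AND make <> 'Toyota' → keep
vin=L33: year >= 2012 AND mpg >= 33 → cold
vin=L42: year >= 2009 OR make IN ('Tesla', 'Honda', 'BMW') → skip
vin=L43: year >= 2009 OR make IN ('Tesla', 'Honda', 'BMW') → skip
vin=L48: year >= 2001 AND make <> 'Toyota' → keep
vin=L55: year >= 2009 OR make IN ('Tesla', 'Honda', 'BMW') → skip
vin=L56: year >= 2009 OR make IN ('Tesla', 'Honda', 'BMW') → skip
vin=L61: year >= 2009 OR make IN ('Tesla', 'Honda', 'BMW') → skip
vin=L80: year >= 2023 AND make IN ('Ford', 'BMW', 'Honda') → low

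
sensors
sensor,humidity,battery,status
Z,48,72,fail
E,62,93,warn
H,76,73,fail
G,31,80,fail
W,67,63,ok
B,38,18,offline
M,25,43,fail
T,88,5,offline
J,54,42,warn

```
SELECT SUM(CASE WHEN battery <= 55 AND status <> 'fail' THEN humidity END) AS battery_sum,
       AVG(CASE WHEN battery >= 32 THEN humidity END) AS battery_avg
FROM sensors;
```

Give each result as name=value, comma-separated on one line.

battery_sum=180, battery_avg=51.8571428571

[battery_sum: battery <= 55 AND status <> 'fail']
sensor=Z: ✗
sensor=E: ✗
sensor=H: ✗
sensor=G: ✗
sensor=W: ✗
sensor=B: ✓ → 38
sensor=M: ✗
sensor=T: ✓ → 88
sensor=J: ✓ → 54
battery_sum = 38 + 88 + 54 = 180
—
[battery_avg: battery >= 32]
sensor=Z: ✓ → 48
sensor=E: ✓ → 62
sensor=H: ✓ → 76
sensor=G: ✓ → 31
sensor=W: ✓ → 67
sensor=B: ✗
sensor=M: ✓ → 25
sensor=T: ✗
sensor=J: ✓ → 54
battery_avg = (48 + 62 + 76 + 31 + 67 + 25 + 54) / 7 = 51.8571428571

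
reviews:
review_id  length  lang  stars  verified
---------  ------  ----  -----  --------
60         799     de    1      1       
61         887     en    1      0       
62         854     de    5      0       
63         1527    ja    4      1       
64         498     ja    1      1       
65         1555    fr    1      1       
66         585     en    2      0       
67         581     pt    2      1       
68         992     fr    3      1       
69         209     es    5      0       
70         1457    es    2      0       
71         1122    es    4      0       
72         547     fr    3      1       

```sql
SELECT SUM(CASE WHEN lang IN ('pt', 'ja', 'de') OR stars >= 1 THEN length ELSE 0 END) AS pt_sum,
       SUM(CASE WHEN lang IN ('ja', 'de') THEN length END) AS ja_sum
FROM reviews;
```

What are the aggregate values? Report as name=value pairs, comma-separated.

[pt_sum: lang IN ('pt', 'ja', 'de') OR stars >= 1]
review_id=60: ✓ → 799
review_id=61: ✓ → 887
review_id=62: ✓ → 854
review_id=63: ✓ → 1527
review_id=64: ✓ → 498
review_id=65: ✓ → 1555
review_id=66: ✓ → 585
review_id=67: ✓ → 581
review_id=68: ✓ → 992
review_id=69: ✓ → 209
review_id=70: ✓ → 1457
review_id=71: ✓ → 1122
review_id=72: ✓ → 547
pt_sum = 799 + 887 + 854 + 1527 + 498 + 1555 + 585 + 581 + 992 + 209 + 1457 + 1122 + 547 = 11613
—
[ja_sum: lang IN ('ja', 'de')]
review_id=60: ✓ → 799
review_id=61: ✗
review_id=62: ✓ → 854
review_id=63: ✓ → 1527
review_id=64: ✓ → 498
review_id=65: ✗
review_id=66: ✗
review_id=67: ✗
review_id=68: ✗
review_id=69: ✗
review_id=70: ✗
review_id=71: ✗
review_id=72: ✗
ja_sum = 799 + 854 + 1527 + 498 = 3678

pt_sum=11613, ja_sum=3678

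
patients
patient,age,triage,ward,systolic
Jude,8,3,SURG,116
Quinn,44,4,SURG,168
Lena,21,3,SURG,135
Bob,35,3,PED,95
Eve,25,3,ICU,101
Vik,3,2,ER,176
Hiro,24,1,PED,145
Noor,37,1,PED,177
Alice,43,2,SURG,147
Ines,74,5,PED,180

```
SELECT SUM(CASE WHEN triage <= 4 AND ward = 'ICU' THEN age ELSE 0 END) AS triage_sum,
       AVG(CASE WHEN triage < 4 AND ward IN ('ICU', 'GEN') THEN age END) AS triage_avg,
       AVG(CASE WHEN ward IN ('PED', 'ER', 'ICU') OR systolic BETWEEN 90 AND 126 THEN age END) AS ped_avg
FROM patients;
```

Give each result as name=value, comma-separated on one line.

[triage_sum: triage <= 4 AND ward = 'ICU']
patient=Jude: ✗
patient=Quinn: ✗
patient=Lena: ✗
patient=Bob: ✗
patient=Eve: ✓ → 25
patient=Vik: ✗
patient=Hiro: ✗
patient=Noor: ✗
patient=Alice: ✗
patient=Ines: ✗
triage_sum = 25
—
[triage_avg: triage < 4 AND ward IN ('ICU', 'GEN')]
patient=Jude: ✗
patient=Quinn: ✗
patient=Lena: ✗
patient=Bob: ✗
patient=Eve: ✓ → 25
patient=Vik: ✗
patient=Hiro: ✗
patient=Noor: ✗
patient=Alice: ✗
patient=Ines: ✗
triage_avg = 25
—
[ped_avg: ward IN ('PED', 'ER', 'ICU') OR systolic BETWEEN 90 AND 126]
patient=Jude: ✓ → 8
patient=Quinn: ✗
patient=Lena: ✗
patient=Bob: ✓ → 35
patient=Eve: ✓ → 25
patient=Vik: ✓ → 3
patient=Hiro: ✓ → 24
patient=Noor: ✓ → 37
patient=Alice: ✗
patient=Ines: ✓ → 74
ped_avg = (8 + 35 + 25 + 3 + 24 + 37 + 74) / 7 = 29.4285714286

triage_sum=25, triage_avg=25, ped_avg=29.4285714286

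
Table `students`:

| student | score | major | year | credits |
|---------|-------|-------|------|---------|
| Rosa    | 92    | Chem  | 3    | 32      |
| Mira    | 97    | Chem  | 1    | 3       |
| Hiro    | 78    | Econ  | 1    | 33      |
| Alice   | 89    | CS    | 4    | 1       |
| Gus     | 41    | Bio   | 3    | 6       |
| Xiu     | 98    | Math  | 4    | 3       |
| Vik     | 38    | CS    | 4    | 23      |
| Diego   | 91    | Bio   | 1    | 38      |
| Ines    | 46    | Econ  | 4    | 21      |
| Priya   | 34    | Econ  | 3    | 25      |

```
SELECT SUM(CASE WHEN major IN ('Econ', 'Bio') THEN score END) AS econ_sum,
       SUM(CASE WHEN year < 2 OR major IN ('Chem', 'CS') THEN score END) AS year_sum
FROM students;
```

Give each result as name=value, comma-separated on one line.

[econ_sum: major IN ('Econ', 'Bio')]
student=Rosa: ✗
student=Mira: ✗
student=Hiro: ✓ → 78
student=Alice: ✗
student=Gus: ✓ → 41
student=Xiu: ✗
student=Vik: ✗
student=Diego: ✓ → 91
student=Ines: ✓ → 46
student=Priya: ✓ → 34
econ_sum = 78 + 41 + 91 + 46 + 34 = 290
—
[year_sum: year < 2 OR major IN ('Chem', 'CS')]
student=Rosa: ✓ → 92
student=Mira: ✓ → 97
student=Hiro: ✓ → 78
student=Alice: ✓ → 89
student=Gus: ✗
student=Xiu: ✗
student=Vik: ✓ → 38
student=Diego: ✓ → 91
student=Ines: ✗
student=Priya: ✗
year_sum = 92 + 97 + 78 + 89 + 38 + 91 = 485

econ_sum=290, year_sum=485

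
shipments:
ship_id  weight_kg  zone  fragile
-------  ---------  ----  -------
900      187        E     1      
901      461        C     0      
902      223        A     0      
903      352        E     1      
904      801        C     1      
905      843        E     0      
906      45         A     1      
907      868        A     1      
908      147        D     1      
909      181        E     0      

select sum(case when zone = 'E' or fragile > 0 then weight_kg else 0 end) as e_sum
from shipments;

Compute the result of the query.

3424

ship_id=900: ✓ → 187
ship_id=901: ✗
ship_id=902: ✗
ship_id=903: ✓ → 352
ship_id=904: ✓ → 801
ship_id=905: ✓ → 843
ship_id=906: ✓ → 45
ship_id=907: ✓ → 868
ship_id=908: ✓ → 147
ship_id=909: ✓ → 181
e_sum = 187 + 352 + 801 + 843 + 45 + 868 + 147 + 181 = 3424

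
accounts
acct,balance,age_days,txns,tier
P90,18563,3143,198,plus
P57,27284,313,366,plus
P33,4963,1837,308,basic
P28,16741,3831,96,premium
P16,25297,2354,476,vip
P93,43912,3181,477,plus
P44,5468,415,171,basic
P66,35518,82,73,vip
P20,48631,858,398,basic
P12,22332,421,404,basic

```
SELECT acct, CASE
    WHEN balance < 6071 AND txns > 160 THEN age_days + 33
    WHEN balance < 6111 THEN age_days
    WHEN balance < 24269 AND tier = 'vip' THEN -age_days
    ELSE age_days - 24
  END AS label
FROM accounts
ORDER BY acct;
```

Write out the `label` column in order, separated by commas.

397, 2330, 834, 3807, 1870, 448, 289, 58, 3119, 3157

acct=P12: ELSE → 397
acct=P16: ELSE → 2330
acct=P20: ELSE → 834
acct=P28: ELSE → 3807
acct=P33: balance < 6071 AND txns > 160 → 1870
acct=P44: balance < 6071 AND txns > 160 → 448
acct=P57: ELSE → 289
acct=P66: ELSE → 58
acct=P90: ELSE → 3119
acct=P93: ELSE → 3157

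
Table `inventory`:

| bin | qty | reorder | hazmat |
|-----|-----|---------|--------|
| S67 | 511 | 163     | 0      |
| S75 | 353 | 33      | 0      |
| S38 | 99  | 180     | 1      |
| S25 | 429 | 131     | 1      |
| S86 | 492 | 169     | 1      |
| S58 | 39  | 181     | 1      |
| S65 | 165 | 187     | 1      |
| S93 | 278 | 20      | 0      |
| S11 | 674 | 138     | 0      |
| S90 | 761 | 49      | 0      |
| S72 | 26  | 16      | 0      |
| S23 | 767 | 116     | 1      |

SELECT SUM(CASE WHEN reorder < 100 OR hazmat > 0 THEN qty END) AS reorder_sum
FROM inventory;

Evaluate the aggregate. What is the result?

3409

bin=S67: ✗
bin=S75: ✓ → 353
bin=S38: ✓ → 99
bin=S25: ✓ → 429
bin=S86: ✓ → 492
bin=S58: ✓ → 39
bin=S65: ✓ → 165
bin=S93: ✓ → 278
bin=S11: ✗
bin=S90: ✓ → 761
bin=S72: ✓ → 26
bin=S23: ✓ → 767
reorder_sum = 353 + 99 + 429 + 492 + 39 + 165 + 278 + 761 + 26 + 767 = 3409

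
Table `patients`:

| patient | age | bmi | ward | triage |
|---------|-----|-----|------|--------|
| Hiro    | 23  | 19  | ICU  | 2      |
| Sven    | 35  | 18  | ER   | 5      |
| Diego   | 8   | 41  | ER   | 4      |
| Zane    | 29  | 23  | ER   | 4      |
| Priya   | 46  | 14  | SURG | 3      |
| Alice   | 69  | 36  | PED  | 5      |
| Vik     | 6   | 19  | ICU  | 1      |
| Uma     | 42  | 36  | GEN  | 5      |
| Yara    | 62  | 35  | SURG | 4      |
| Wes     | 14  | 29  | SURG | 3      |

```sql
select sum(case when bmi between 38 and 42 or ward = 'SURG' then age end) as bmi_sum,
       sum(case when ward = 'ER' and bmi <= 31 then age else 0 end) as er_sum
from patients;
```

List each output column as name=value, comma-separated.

bmi_sum=130, er_sum=64

[bmi_sum: bmi between 38 and 42 or ward = 'SURG']
patient=Hiro: ✗
patient=Sven: ✗
patient=Diego: ✓ → 8
patient=Zane: ✗
patient=Priya: ✓ → 46
patient=Alice: ✗
patient=Vik: ✗
patient=Uma: ✗
patient=Yara: ✓ → 62
patient=Wes: ✓ → 14
bmi_sum = 8 + 46 + 62 + 14 = 130
—
[er_sum: ward = 'ER' and bmi <= 31]
patient=Hiro: ✗
patient=Sven: ✓ → 35
patient=Diego: ✗
patient=Zane: ✓ → 29
patient=Priya: ✗
patient=Alice: ✗
patient=Vik: ✗
patient=Uma: ✗
patient=Yara: ✗
patient=Wes: ✗
er_sum = 35 + 29 = 64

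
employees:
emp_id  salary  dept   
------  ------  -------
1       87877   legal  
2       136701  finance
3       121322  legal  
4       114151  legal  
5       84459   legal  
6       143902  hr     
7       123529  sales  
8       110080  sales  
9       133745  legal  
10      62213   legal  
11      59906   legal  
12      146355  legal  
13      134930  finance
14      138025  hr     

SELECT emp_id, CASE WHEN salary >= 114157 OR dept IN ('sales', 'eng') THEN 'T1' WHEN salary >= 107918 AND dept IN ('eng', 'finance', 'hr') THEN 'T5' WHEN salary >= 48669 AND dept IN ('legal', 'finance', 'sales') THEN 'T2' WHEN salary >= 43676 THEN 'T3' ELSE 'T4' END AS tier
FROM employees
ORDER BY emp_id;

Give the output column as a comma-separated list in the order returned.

T2, T1, T1, T2, T2, T1, T1, T1, T1, T2, T2, T1, T1, T1

emp_id=1: salary >= 48669 AND dept IN ('legal', 'finance', 'sales') → T2
emp_id=2: salary >= 114157 OR dept IN ('sales', 'eng') → T1
emp_id=3: salary >= 114157 OR dept IN ('sales', 'eng') → T1
emp_id=4: salary >= 48669 AND dept IN ('legal', 'finance', 'sales') → T2
emp_id=5: salary >= 48669 AND dept IN ('legal', 'finance', 'sales') → T2
emp_id=6: salary >= 114157 OR dept IN ('sales', 'eng') → T1
emp_id=7: salary >= 114157 OR dept IN ('sales', 'eng') → T1
emp_id=8: salary >= 114157 OR dept IN ('sales', 'eng') → T1
emp_id=9: salary >= 114157 OR dept IN ('sales', 'eng') → T1
emp_id=10: salary >= 48669 AND dept IN ('legal', 'finance', 'sales') → T2
emp_id=11: salary >= 48669 AND dept IN ('legal', 'finance', 'sales') → T2
emp_id=12: salary >= 114157 OR dept IN ('sales', 'eng') → T1
emp_id=13: salary >= 114157 OR dept IN ('sales', 'eng') → T1
emp_id=14: salary >= 114157 OR dept IN ('sales', 'eng') → T1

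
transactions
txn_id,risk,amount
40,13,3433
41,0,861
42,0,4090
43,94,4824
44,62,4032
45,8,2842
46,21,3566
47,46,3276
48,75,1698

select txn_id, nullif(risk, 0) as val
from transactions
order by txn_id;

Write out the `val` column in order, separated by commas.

txn_id=40: risk=13 vs 0: differ → 13
txn_id=41: risk=0 vs 0: equal → NULL
txn_id=42: risk=0 vs 0: equal → NULL
txn_id=43: risk=94 vs 0: differ → 94
txn_id=44: risk=62 vs 0: differ → 62
txn_id=45: risk=8 vs 0: differ → 8
txn_id=46: risk=21 vs 0: differ → 21
txn_id=47: risk=46 vs 0: differ → 46
txn_id=48: risk=75 vs 0: differ → 75

13, NULL, NULL, 94, 62, 8, 21, 46, 75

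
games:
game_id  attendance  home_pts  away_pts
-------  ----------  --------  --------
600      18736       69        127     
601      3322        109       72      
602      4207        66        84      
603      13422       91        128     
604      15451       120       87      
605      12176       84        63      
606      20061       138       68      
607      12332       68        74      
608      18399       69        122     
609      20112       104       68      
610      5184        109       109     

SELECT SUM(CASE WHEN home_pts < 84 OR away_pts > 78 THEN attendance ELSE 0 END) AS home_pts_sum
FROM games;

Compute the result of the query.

87731

game_id=600: ✓ → 18736
game_id=601: ✗
game_id=602: ✓ → 4207
game_id=603: ✓ → 13422
game_id=604: ✓ → 15451
game_id=605: ✗
game_id=606: ✗
game_id=607: ✓ → 12332
game_id=608: ✓ → 18399
game_id=609: ✗
game_id=610: ✓ → 5184
home_pts_sum = 18736 + 4207 + 13422 + 15451 + 12332 + 18399 + 5184 = 87731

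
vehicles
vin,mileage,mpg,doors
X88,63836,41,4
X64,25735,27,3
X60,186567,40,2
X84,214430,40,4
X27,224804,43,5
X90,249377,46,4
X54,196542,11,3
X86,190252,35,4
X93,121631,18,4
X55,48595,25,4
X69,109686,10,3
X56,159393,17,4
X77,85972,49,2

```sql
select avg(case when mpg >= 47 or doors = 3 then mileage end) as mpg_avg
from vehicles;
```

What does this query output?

104483.75

vin=X88: ✗
vin=X64: ✓ → 25735
vin=X60: ✗
vin=X84: ✗
vin=X27: ✗
vin=X90: ✗
vin=X54: ✓ → 196542
vin=X86: ✗
vin=X93: ✗
vin=X55: ✗
vin=X69: ✓ → 109686
vin=X56: ✗
vin=X77: ✓ → 85972
mpg_avg = (25735 + 196542 + 109686 + 85972) / 4 = 104483.75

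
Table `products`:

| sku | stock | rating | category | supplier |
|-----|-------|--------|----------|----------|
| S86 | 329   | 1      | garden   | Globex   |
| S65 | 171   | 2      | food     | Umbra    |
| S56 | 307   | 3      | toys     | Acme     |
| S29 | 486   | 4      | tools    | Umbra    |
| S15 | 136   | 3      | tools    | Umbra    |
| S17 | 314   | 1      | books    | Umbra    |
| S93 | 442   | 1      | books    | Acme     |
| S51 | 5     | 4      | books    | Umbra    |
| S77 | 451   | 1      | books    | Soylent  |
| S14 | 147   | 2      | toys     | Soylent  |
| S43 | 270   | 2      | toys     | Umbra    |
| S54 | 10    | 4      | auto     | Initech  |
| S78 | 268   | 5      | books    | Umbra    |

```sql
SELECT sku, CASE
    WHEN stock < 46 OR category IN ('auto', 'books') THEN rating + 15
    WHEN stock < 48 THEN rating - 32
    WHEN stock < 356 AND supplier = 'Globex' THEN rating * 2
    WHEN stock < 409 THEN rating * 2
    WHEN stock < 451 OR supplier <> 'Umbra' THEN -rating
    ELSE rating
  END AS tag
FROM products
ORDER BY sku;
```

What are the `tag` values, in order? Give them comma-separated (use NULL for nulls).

sku=S14: stock < 409 → 4
sku=S15: stock < 409 → 6
sku=S17: stock < 46 OR category IN ('auto', 'books') → 16
sku=S29: ELSE → 4
sku=S43: stock < 409 → 4
sku=S51: stock < 46 OR category IN ('auto', 'books') → 19
sku=S54: stock < 46 OR category IN ('auto', 'books') → 19
sku=S56: stock < 409 → 6
sku=S65: stock < 409 → 4
sku=S77: stock < 46 OR category IN ('auto', 'books') → 16
sku=S78: stock < 46 OR category IN ('auto', 'books') → 20
sku=S86: stock < 356 AND supplier = 'Globex' → 2
sku=S93: stock < 46 OR category IN ('auto', 'books') → 16

4, 6, 16, 4, 4, 19, 19, 6, 4, 16, 20, 2, 16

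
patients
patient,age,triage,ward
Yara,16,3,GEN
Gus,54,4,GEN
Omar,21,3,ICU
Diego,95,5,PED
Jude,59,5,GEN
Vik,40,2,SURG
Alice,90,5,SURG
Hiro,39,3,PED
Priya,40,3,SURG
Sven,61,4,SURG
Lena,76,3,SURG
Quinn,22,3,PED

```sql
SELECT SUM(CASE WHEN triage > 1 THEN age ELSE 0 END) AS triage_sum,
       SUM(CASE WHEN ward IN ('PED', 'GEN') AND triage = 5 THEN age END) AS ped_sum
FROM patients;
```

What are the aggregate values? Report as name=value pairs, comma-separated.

triage_sum=613, ped_sum=154

[triage_sum: triage > 1]
patient=Yara: ✓ → 16
patient=Gus: ✓ → 54
patient=Omar: ✓ → 21
patient=Diego: ✓ → 95
patient=Jude: ✓ → 59
patient=Vik: ✓ → 40
patient=Alice: ✓ → 90
patient=Hiro: ✓ → 39
patient=Priya: ✓ → 40
patient=Sven: ✓ → 61
patient=Lena: ✓ → 76
patient=Quinn: ✓ → 22
triage_sum = 16 + 54 + 21 + 95 + 59 + 40 + 90 + 39 + 40 + 61 + 76 + 22 = 613
—
[ped_sum: ward IN ('PED', 'GEN') AND triage = 5]
patient=Yara: ✗
patient=Gus: ✗
patient=Omar: ✗
patient=Diego: ✓ → 95
patient=Jude: ✓ → 59
patient=Vik: ✗
patient=Alice: ✗
patient=Hiro: ✗
patient=Priya: ✗
patient=Sven: ✗
patient=Lena: ✗
patient=Quinn: ✗
ped_sum = 95 + 59 = 154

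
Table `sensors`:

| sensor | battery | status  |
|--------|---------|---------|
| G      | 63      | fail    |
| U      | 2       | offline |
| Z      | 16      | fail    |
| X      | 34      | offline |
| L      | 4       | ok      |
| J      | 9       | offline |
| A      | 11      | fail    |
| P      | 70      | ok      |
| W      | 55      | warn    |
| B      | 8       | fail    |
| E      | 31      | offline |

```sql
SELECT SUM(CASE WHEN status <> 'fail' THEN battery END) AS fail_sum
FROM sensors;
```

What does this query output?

205

sensor=G: ✗
sensor=U: ✓ → 2
sensor=Z: ✗
sensor=X: ✓ → 34
sensor=L: ✓ → 4
sensor=J: ✓ → 9
sensor=A: ✗
sensor=P: ✓ → 70
sensor=W: ✓ → 55
sensor=B: ✗
sensor=E: ✓ → 31
fail_sum = 2 + 34 + 4 + 9 + 70 + 55 + 31 = 205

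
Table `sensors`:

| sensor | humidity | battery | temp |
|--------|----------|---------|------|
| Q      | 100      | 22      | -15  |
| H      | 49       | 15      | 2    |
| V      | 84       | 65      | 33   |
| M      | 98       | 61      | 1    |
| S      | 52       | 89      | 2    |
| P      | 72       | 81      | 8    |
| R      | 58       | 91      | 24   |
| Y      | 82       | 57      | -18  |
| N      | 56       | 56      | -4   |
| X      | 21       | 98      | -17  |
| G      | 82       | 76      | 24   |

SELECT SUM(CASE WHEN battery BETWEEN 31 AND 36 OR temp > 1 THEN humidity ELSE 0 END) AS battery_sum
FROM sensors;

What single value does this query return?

sensor=Q: ✗
sensor=H: ✓ → 49
sensor=V: ✓ → 84
sensor=M: ✗
sensor=S: ✓ → 52
sensor=P: ✓ → 72
sensor=R: ✓ → 58
sensor=Y: ✗
sensor=N: ✗
sensor=X: ✗
sensor=G: ✓ → 82
battery_sum = 49 + 84 + 52 + 72 + 58 + 82 = 397

397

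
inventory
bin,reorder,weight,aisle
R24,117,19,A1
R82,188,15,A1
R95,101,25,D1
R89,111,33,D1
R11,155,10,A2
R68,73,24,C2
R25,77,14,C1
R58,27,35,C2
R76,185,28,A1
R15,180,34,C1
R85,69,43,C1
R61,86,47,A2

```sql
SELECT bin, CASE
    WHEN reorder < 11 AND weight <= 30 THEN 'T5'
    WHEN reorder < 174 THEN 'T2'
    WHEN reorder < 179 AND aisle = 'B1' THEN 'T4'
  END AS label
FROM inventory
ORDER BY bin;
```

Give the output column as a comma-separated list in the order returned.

T2, NULL, T2, T2, T2, T2, T2, NULL, NULL, T2, T2, T2

bin=R11: reorder < 174 → T2
bin=R15: (no match → NULL) → NULL
bin=R24: reorder < 174 → T2
bin=R25: reorder < 174 → T2
bin=R58: reorder < 174 → T2
bin=R61: reorder < 174 → T2
bin=R68: reorder < 174 → T2
bin=R76: (no match → NULL) → NULL
bin=R82: (no match → NULL) → NULL
bin=R85: reorder < 174 → T2
bin=R89: reorder < 174 → T2
bin=R95: reorder < 174 → T2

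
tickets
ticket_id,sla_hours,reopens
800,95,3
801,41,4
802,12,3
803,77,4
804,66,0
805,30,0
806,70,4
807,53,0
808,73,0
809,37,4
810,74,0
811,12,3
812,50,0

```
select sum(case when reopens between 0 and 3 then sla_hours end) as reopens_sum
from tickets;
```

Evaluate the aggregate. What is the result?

ticket_id=800: ✓ → 95
ticket_id=801: ✗
ticket_id=802: ✓ → 12
ticket_id=803: ✗
ticket_id=804: ✓ → 66
ticket_id=805: ✓ → 30
ticket_id=806: ✗
ticket_id=807: ✓ → 53
ticket_id=808: ✓ → 73
ticket_id=809: ✗
ticket_id=810: ✓ → 74
ticket_id=811: ✓ → 12
ticket_id=812: ✓ → 50
reopens_sum = 95 + 12 + 66 + 30 + 53 + 73 + 74 + 12 + 50 = 465

465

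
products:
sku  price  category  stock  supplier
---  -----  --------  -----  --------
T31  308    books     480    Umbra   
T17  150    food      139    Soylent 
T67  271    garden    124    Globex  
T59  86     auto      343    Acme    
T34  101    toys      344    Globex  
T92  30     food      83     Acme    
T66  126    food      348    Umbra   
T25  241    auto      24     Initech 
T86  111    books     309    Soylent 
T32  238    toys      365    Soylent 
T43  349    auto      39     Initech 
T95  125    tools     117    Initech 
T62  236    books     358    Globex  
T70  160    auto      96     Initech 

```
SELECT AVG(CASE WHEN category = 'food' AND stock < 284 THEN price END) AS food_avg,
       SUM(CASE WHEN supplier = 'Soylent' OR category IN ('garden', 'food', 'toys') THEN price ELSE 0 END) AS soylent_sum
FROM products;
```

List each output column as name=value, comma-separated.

[food_avg: category = 'food' AND stock < 284]
sku=T31: ✗
sku=T17: ✓ → 150
sku=T67: ✗
sku=T59: ✗
sku=T34: ✗
sku=T92: ✓ → 30
sku=T66: ✗
sku=T25: ✗
sku=T86: ✗
sku=T32: ✗
sku=T43: ✗
sku=T95: ✗
sku=T62: ✗
sku=T70: ✗
food_avg = (150 + 30) / 2 = 90
—
[soylent_sum: supplier = 'Soylent' OR category IN ('garden', 'food', 'toys')]
sku=T31: ✗
sku=T17: ✓ → 150
sku=T67: ✓ → 271
sku=T59: ✗
sku=T34: ✓ → 101
sku=T92: ✓ → 30
sku=T66: ✓ → 126
sku=T25: ✗
sku=T86: ✓ → 111
sku=T32: ✓ → 238
sku=T43: ✗
sku=T95: ✗
sku=T62: ✗
sku=T70: ✗
soylent_sum = 150 + 271 + 101 + 30 + 126 + 111 + 238 = 1027

food_avg=90, soylent_sum=1027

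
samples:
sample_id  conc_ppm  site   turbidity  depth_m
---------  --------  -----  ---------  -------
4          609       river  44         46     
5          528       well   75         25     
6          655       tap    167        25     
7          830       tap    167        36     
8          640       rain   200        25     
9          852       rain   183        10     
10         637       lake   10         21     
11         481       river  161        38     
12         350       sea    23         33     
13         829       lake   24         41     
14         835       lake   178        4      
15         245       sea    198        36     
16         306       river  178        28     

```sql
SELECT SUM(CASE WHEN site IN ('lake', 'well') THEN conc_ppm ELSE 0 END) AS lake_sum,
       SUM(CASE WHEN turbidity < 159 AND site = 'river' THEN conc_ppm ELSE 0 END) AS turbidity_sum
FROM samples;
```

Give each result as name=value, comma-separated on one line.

lake_sum=2829, turbidity_sum=609

[lake_sum: site IN ('lake', 'well')]
sample_id=4: ✗
sample_id=5: ✓ → 528
sample_id=6: ✗
sample_id=7: ✗
sample_id=8: ✗
sample_id=9: ✗
sample_id=10: ✓ → 637
sample_id=11: ✗
sample_id=12: ✗
sample_id=13: ✓ → 829
sample_id=14: ✓ → 835
sample_id=15: ✗
sample_id=16: ✗
lake_sum = 528 + 637 + 829 + 835 = 2829
—
[turbidity_sum: turbidity < 159 AND site = 'river']
sample_id=4: ✓ → 609
sample_id=5: ✗
sample_id=6: ✗
sample_id=7: ✗
sample_id=8: ✗
sample_id=9: ✗
sample_id=10: ✗
sample_id=11: ✗
sample_id=12: ✗
sample_id=13: ✗
sample_id=14: ✗
sample_id=15: ✗
sample_id=16: ✗
turbidity_sum = 609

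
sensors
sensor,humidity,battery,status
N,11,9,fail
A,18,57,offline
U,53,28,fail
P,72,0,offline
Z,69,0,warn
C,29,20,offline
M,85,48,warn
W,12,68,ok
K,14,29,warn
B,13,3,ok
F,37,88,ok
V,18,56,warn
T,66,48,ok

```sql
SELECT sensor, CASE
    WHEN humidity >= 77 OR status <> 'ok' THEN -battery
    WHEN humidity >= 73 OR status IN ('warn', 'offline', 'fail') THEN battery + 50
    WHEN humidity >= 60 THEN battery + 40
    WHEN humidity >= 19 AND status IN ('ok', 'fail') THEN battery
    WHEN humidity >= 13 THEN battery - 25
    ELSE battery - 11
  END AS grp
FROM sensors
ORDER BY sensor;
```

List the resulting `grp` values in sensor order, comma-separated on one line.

sensor=A: humidity >= 77 OR status <> 'ok' → -57
sensor=B: humidity >= 13 → -22
sensor=C: humidity >= 77 OR status <> 'ok' → -20
sensor=F: humidity >= 19 AND status IN ('ok', 'fail') → 88
sensor=K: humidity >= 77 OR status <> 'ok' → -29
sensor=M: humidity >= 77 OR status <> 'ok' → -48
sensor=N: humidity >= 77 OR status <> 'ok' → -9
sensor=P: humidity >= 77 OR status <> 'ok' → 0
sensor=T: humidity >= 60 → 88
sensor=U: humidity >= 77 OR status <> 'ok' → -28
sensor=V: humidity >= 77 OR status <> 'ok' → -56
sensor=W: ELSE → 57
sensor=Z: humidity >= 77 OR status <> 'ok' → 0

-57, -22, -20, 88, -29, -48, -9, 0, 88, -28, -56, 57, 0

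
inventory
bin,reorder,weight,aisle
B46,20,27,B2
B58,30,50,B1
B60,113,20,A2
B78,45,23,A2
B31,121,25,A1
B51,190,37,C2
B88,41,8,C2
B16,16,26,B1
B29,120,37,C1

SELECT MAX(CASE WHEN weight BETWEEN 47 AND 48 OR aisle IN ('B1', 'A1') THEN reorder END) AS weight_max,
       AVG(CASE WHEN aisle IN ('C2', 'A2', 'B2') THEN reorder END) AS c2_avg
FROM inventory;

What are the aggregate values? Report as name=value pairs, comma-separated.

weight_max=121, c2_avg=81.8

[weight_max: weight BETWEEN 47 AND 48 OR aisle IN ('B1', 'A1')]
bin=B46: ✗
bin=B58: ✓ → 30
bin=B60: ✗
bin=B78: ✗
bin=B31: ✓ → 121
bin=B51: ✗
bin=B88: ✗
bin=B16: ✓ → 16
bin=B29: ✗
weight_max = MAX(30, 121, 16) = 121
—
[c2_avg: aisle IN ('C2', 'A2', 'B2')]
bin=B46: ✓ → 20
bin=B58: ✗
bin=B60: ✓ → 113
bin=B78: ✓ → 45
bin=B31: ✗
bin=B51: ✓ → 190
bin=B88: ✓ → 41
bin=B16: ✗
bin=B29: ✗
c2_avg = (20 + 113 + 45 + 190 + 41) / 5 = 81.8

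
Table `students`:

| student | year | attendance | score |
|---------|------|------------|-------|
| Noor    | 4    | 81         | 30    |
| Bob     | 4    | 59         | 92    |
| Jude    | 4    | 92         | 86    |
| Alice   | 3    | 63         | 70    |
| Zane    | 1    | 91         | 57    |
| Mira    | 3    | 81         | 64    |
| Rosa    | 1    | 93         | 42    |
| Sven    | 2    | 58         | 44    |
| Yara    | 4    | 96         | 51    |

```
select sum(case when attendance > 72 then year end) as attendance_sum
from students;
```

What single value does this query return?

17

student=Noor: ✓ → 4
student=Bob: ✗
student=Jude: ✓ → 4
student=Alice: ✗
student=Zane: ✓ → 1
student=Mira: ✓ → 3
student=Rosa: ✓ → 1
student=Sven: ✗
student=Yara: ✓ → 4
attendance_sum = 4 + 4 + 1 + 3 + 1 + 4 = 17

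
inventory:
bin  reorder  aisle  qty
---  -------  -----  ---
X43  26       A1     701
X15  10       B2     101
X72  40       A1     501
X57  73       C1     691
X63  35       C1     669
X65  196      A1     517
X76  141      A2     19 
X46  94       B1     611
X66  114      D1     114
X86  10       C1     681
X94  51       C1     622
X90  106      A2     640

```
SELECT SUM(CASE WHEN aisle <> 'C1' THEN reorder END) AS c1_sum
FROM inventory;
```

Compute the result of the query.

bin=X43: ✓ → 26
bin=X15: ✓ → 10
bin=X72: ✓ → 40
bin=X57: ✗
bin=X63: ✗
bin=X65: ✓ → 196
bin=X76: ✓ → 141
bin=X46: ✓ → 94
bin=X66: ✓ → 114
bin=X86: ✗
bin=X94: ✗
bin=X90: ✓ → 106
c1_sum = 26 + 10 + 40 + 196 + 141 + 94 + 114 + 106 = 727

727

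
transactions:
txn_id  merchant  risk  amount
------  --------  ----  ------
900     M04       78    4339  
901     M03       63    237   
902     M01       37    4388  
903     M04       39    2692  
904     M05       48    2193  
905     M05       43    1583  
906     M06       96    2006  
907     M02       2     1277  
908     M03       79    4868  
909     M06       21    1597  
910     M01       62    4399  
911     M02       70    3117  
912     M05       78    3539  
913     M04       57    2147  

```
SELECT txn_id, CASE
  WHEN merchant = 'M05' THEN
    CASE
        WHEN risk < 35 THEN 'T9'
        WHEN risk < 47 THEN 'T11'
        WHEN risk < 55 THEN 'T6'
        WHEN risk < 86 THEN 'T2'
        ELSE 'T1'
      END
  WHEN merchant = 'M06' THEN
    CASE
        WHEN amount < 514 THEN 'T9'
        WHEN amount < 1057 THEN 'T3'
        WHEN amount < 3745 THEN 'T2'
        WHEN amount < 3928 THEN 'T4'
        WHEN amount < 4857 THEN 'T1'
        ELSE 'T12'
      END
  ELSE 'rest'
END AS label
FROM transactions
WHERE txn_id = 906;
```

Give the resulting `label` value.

T2

txn_id = 906: merchant=M06, risk=96, amount=2006.
merchant='M06' → inner[amount < 3745] → T2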